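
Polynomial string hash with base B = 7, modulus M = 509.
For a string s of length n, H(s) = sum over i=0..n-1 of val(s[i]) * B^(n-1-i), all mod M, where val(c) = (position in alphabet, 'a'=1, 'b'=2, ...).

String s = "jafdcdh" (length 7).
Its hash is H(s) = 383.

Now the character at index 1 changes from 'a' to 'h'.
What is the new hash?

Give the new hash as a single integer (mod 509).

val('a') = 1, val('h') = 8
Position k = 1, exponent = n-1-k = 5
B^5 mod M = 7^5 mod 509 = 10
Delta = (8 - 1) * 10 mod 509 = 70
New hash = (383 + 70) mod 509 = 453

Answer: 453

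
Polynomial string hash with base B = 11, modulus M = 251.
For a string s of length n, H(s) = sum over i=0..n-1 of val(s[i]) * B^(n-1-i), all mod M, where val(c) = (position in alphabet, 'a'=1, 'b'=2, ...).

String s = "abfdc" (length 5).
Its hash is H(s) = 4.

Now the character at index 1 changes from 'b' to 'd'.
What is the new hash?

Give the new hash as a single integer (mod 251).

Answer: 156

Derivation:
val('b') = 2, val('d') = 4
Position k = 1, exponent = n-1-k = 3
B^3 mod M = 11^3 mod 251 = 76
Delta = (4 - 2) * 76 mod 251 = 152
New hash = (4 + 152) mod 251 = 156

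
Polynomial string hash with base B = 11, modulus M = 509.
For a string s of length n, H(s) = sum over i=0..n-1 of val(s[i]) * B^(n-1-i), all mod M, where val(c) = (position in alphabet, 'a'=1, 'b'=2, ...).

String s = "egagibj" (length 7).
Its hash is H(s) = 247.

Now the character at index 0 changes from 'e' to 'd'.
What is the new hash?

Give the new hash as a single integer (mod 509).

Answer: 6

Derivation:
val('e') = 5, val('d') = 4
Position k = 0, exponent = n-1-k = 6
B^6 mod M = 11^6 mod 509 = 241
Delta = (4 - 5) * 241 mod 509 = 268
New hash = (247 + 268) mod 509 = 6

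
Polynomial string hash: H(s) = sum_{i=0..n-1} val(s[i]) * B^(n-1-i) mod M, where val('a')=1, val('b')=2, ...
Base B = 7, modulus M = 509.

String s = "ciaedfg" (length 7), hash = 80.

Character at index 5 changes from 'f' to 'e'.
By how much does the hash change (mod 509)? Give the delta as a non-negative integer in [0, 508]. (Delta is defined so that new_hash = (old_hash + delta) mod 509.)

Answer: 502

Derivation:
Delta formula: (val(new) - val(old)) * B^(n-1-k) mod M
  val('e') - val('f') = 5 - 6 = -1
  B^(n-1-k) = 7^1 mod 509 = 7
  Delta = -1 * 7 mod 509 = 502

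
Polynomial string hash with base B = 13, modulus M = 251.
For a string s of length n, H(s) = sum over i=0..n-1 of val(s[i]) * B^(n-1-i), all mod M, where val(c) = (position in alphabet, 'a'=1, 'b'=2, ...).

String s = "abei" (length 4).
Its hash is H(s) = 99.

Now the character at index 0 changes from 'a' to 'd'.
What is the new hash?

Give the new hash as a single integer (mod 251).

val('a') = 1, val('d') = 4
Position k = 0, exponent = n-1-k = 3
B^3 mod M = 13^3 mod 251 = 189
Delta = (4 - 1) * 189 mod 251 = 65
New hash = (99 + 65) mod 251 = 164

Answer: 164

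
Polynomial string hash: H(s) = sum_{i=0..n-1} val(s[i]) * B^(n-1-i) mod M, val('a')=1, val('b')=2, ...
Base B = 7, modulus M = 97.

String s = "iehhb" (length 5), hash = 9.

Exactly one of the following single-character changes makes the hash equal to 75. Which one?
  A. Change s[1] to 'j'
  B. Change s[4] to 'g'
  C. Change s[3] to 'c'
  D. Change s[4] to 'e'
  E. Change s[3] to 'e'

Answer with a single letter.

Answer: A

Derivation:
Option A: s[1]='e'->'j', delta=(10-5)*7^3 mod 97 = 66, hash=9+66 mod 97 = 75 <-- target
Option B: s[4]='b'->'g', delta=(7-2)*7^0 mod 97 = 5, hash=9+5 mod 97 = 14
Option C: s[3]='h'->'c', delta=(3-8)*7^1 mod 97 = 62, hash=9+62 mod 97 = 71
Option D: s[4]='b'->'e', delta=(5-2)*7^0 mod 97 = 3, hash=9+3 mod 97 = 12
Option E: s[3]='h'->'e', delta=(5-8)*7^1 mod 97 = 76, hash=9+76 mod 97 = 85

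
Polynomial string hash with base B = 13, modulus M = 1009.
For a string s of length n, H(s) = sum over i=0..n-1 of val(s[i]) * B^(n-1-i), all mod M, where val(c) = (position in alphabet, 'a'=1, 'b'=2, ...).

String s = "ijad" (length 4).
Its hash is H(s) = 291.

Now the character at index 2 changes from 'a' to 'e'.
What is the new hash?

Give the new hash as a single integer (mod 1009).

val('a') = 1, val('e') = 5
Position k = 2, exponent = n-1-k = 1
B^1 mod M = 13^1 mod 1009 = 13
Delta = (5 - 1) * 13 mod 1009 = 52
New hash = (291 + 52) mod 1009 = 343

Answer: 343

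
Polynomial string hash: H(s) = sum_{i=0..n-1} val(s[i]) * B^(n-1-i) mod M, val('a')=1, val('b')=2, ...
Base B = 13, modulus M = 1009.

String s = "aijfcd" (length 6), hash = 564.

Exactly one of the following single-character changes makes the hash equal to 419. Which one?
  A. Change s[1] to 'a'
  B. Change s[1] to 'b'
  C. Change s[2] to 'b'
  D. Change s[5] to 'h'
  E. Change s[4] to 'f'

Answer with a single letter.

Option A: s[1]='i'->'a', delta=(1-9)*13^4 mod 1009 = 555, hash=564+555 mod 1009 = 110
Option B: s[1]='i'->'b', delta=(2-9)*13^4 mod 1009 = 864, hash=564+864 mod 1009 = 419 <-- target
Option C: s[2]='j'->'b', delta=(2-10)*13^3 mod 1009 = 586, hash=564+586 mod 1009 = 141
Option D: s[5]='d'->'h', delta=(8-4)*13^0 mod 1009 = 4, hash=564+4 mod 1009 = 568
Option E: s[4]='c'->'f', delta=(6-3)*13^1 mod 1009 = 39, hash=564+39 mod 1009 = 603

Answer: B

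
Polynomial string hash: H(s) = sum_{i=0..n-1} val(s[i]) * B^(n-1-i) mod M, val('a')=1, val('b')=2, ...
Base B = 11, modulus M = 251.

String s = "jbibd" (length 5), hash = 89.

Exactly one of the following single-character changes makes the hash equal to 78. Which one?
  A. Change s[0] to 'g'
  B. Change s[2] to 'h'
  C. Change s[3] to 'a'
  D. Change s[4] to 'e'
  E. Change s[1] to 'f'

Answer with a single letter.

Option A: s[0]='j'->'g', delta=(7-10)*11^4 mod 251 = 2, hash=89+2 mod 251 = 91
Option B: s[2]='i'->'h', delta=(8-9)*11^2 mod 251 = 130, hash=89+130 mod 251 = 219
Option C: s[3]='b'->'a', delta=(1-2)*11^1 mod 251 = 240, hash=89+240 mod 251 = 78 <-- target
Option D: s[4]='d'->'e', delta=(5-4)*11^0 mod 251 = 1, hash=89+1 mod 251 = 90
Option E: s[1]='b'->'f', delta=(6-2)*11^3 mod 251 = 53, hash=89+53 mod 251 = 142

Answer: C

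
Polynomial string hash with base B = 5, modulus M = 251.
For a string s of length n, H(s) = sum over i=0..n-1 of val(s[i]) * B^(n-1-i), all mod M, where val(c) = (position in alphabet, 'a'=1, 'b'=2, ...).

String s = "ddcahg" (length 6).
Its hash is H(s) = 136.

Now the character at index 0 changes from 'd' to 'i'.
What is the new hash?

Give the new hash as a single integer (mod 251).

val('d') = 4, val('i') = 9
Position k = 0, exponent = n-1-k = 5
B^5 mod M = 5^5 mod 251 = 113
Delta = (9 - 4) * 113 mod 251 = 63
New hash = (136 + 63) mod 251 = 199

Answer: 199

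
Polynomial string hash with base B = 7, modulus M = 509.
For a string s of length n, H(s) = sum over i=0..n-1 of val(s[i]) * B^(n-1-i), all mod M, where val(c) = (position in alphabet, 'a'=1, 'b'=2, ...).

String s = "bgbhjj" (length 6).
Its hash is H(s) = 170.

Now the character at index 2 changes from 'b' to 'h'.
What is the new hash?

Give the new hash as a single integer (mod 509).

val('b') = 2, val('h') = 8
Position k = 2, exponent = n-1-k = 3
B^3 mod M = 7^3 mod 509 = 343
Delta = (8 - 2) * 343 mod 509 = 22
New hash = (170 + 22) mod 509 = 192

Answer: 192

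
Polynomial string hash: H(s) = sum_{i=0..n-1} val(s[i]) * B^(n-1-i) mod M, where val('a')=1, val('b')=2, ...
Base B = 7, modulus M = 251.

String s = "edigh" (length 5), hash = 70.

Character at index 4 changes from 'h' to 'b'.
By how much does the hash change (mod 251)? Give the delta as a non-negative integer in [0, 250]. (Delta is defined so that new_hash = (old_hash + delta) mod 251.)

Answer: 245

Derivation:
Delta formula: (val(new) - val(old)) * B^(n-1-k) mod M
  val('b') - val('h') = 2 - 8 = -6
  B^(n-1-k) = 7^0 mod 251 = 1
  Delta = -6 * 1 mod 251 = 245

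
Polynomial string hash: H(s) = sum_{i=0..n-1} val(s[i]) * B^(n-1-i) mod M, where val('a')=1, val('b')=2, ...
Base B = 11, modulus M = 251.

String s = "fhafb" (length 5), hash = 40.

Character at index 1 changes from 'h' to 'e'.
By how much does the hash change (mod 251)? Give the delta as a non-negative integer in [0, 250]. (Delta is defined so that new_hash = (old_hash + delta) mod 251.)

Delta formula: (val(new) - val(old)) * B^(n-1-k) mod M
  val('e') - val('h') = 5 - 8 = -3
  B^(n-1-k) = 11^3 mod 251 = 76
  Delta = -3 * 76 mod 251 = 23

Answer: 23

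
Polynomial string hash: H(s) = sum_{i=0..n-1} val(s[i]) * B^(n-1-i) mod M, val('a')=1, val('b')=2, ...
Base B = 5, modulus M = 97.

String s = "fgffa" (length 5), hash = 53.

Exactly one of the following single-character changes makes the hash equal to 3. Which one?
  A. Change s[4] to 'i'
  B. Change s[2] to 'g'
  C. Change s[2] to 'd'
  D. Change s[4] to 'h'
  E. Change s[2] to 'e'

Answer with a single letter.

Option A: s[4]='a'->'i', delta=(9-1)*5^0 mod 97 = 8, hash=53+8 mod 97 = 61
Option B: s[2]='f'->'g', delta=(7-6)*5^2 mod 97 = 25, hash=53+25 mod 97 = 78
Option C: s[2]='f'->'d', delta=(4-6)*5^2 mod 97 = 47, hash=53+47 mod 97 = 3 <-- target
Option D: s[4]='a'->'h', delta=(8-1)*5^0 mod 97 = 7, hash=53+7 mod 97 = 60
Option E: s[2]='f'->'e', delta=(5-6)*5^2 mod 97 = 72, hash=53+72 mod 97 = 28

Answer: C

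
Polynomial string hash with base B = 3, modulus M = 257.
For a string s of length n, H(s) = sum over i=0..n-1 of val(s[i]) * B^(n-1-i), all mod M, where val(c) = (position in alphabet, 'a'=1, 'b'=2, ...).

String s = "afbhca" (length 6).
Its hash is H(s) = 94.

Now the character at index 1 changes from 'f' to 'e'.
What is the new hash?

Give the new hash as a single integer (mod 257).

Answer: 13

Derivation:
val('f') = 6, val('e') = 5
Position k = 1, exponent = n-1-k = 4
B^4 mod M = 3^4 mod 257 = 81
Delta = (5 - 6) * 81 mod 257 = 176
New hash = (94 + 176) mod 257 = 13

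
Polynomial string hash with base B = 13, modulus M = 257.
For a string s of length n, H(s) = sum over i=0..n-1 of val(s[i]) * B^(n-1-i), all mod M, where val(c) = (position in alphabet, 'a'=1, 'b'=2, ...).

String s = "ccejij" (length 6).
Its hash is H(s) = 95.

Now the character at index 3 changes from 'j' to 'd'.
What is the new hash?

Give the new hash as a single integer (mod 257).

val('j') = 10, val('d') = 4
Position k = 3, exponent = n-1-k = 2
B^2 mod M = 13^2 mod 257 = 169
Delta = (4 - 10) * 169 mod 257 = 14
New hash = (95 + 14) mod 257 = 109

Answer: 109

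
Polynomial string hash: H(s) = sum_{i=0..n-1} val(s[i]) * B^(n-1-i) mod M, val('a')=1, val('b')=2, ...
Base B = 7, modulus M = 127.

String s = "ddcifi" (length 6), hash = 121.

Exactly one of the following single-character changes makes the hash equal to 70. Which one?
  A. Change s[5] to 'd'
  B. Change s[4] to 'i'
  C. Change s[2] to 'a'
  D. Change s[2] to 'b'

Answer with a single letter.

Option A: s[5]='i'->'d', delta=(4-9)*7^0 mod 127 = 122, hash=121+122 mod 127 = 116
Option B: s[4]='f'->'i', delta=(9-6)*7^1 mod 127 = 21, hash=121+21 mod 127 = 15
Option C: s[2]='c'->'a', delta=(1-3)*7^3 mod 127 = 76, hash=121+76 mod 127 = 70 <-- target
Option D: s[2]='c'->'b', delta=(2-3)*7^3 mod 127 = 38, hash=121+38 mod 127 = 32

Answer: C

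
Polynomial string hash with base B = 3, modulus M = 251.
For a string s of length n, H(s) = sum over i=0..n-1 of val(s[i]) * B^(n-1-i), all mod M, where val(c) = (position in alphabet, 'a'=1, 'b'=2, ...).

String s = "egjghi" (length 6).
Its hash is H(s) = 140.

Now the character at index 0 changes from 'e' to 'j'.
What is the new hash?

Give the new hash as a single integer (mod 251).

val('e') = 5, val('j') = 10
Position k = 0, exponent = n-1-k = 5
B^5 mod M = 3^5 mod 251 = 243
Delta = (10 - 5) * 243 mod 251 = 211
New hash = (140 + 211) mod 251 = 100

Answer: 100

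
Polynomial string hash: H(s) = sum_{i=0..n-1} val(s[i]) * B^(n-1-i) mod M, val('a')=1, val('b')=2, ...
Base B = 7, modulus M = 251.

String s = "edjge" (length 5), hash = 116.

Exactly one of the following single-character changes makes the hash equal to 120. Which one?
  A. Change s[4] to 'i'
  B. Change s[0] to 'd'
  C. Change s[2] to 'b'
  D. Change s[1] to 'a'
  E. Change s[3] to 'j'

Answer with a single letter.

Answer: A

Derivation:
Option A: s[4]='e'->'i', delta=(9-5)*7^0 mod 251 = 4, hash=116+4 mod 251 = 120 <-- target
Option B: s[0]='e'->'d', delta=(4-5)*7^4 mod 251 = 109, hash=116+109 mod 251 = 225
Option C: s[2]='j'->'b', delta=(2-10)*7^2 mod 251 = 110, hash=116+110 mod 251 = 226
Option D: s[1]='d'->'a', delta=(1-4)*7^3 mod 251 = 226, hash=116+226 mod 251 = 91
Option E: s[3]='g'->'j', delta=(10-7)*7^1 mod 251 = 21, hash=116+21 mod 251 = 137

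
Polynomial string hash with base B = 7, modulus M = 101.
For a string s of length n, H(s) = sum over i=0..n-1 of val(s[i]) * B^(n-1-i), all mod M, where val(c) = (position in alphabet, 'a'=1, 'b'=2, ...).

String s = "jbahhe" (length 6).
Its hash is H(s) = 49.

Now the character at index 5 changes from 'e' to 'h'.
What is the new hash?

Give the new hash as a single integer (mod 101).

Answer: 52

Derivation:
val('e') = 5, val('h') = 8
Position k = 5, exponent = n-1-k = 0
B^0 mod M = 7^0 mod 101 = 1
Delta = (8 - 5) * 1 mod 101 = 3
New hash = (49 + 3) mod 101 = 52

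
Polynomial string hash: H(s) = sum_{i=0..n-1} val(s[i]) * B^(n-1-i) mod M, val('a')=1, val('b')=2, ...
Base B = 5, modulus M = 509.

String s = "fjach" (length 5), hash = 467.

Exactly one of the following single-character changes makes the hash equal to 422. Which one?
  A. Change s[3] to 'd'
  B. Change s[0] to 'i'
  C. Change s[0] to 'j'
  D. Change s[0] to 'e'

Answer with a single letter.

Option A: s[3]='c'->'d', delta=(4-3)*5^1 mod 509 = 5, hash=467+5 mod 509 = 472
Option B: s[0]='f'->'i', delta=(9-6)*5^4 mod 509 = 348, hash=467+348 mod 509 = 306
Option C: s[0]='f'->'j', delta=(10-6)*5^4 mod 509 = 464, hash=467+464 mod 509 = 422 <-- target
Option D: s[0]='f'->'e', delta=(5-6)*5^4 mod 509 = 393, hash=467+393 mod 509 = 351

Answer: C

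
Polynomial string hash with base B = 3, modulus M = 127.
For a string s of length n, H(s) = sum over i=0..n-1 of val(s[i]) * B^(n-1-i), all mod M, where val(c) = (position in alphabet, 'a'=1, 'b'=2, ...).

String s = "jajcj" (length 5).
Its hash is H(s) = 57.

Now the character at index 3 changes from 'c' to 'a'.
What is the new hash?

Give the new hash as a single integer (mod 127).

Answer: 51

Derivation:
val('c') = 3, val('a') = 1
Position k = 3, exponent = n-1-k = 1
B^1 mod M = 3^1 mod 127 = 3
Delta = (1 - 3) * 3 mod 127 = 121
New hash = (57 + 121) mod 127 = 51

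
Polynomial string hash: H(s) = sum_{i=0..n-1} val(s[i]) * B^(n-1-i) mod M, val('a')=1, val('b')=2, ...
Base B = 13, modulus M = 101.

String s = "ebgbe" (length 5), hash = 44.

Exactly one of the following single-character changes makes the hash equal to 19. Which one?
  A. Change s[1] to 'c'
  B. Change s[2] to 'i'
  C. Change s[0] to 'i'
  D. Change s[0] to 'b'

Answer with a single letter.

Answer: A

Derivation:
Option A: s[1]='b'->'c', delta=(3-2)*13^3 mod 101 = 76, hash=44+76 mod 101 = 19 <-- target
Option B: s[2]='g'->'i', delta=(9-7)*13^2 mod 101 = 35, hash=44+35 mod 101 = 79
Option C: s[0]='e'->'i', delta=(9-5)*13^4 mod 101 = 13, hash=44+13 mod 101 = 57
Option D: s[0]='e'->'b', delta=(2-5)*13^4 mod 101 = 66, hash=44+66 mod 101 = 9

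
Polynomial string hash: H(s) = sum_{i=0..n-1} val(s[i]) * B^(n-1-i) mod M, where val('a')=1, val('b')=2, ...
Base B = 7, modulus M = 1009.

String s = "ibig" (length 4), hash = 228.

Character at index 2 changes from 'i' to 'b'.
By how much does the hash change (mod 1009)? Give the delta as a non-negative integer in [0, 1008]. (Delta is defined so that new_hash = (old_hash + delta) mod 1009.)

Delta formula: (val(new) - val(old)) * B^(n-1-k) mod M
  val('b') - val('i') = 2 - 9 = -7
  B^(n-1-k) = 7^1 mod 1009 = 7
  Delta = -7 * 7 mod 1009 = 960

Answer: 960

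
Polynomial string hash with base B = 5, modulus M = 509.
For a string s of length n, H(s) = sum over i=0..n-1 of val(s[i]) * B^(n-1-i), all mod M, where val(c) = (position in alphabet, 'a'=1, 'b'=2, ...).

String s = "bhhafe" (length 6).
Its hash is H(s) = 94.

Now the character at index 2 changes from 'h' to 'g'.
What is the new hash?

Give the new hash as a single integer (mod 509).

Answer: 478

Derivation:
val('h') = 8, val('g') = 7
Position k = 2, exponent = n-1-k = 3
B^3 mod M = 5^3 mod 509 = 125
Delta = (7 - 8) * 125 mod 509 = 384
New hash = (94 + 384) mod 509 = 478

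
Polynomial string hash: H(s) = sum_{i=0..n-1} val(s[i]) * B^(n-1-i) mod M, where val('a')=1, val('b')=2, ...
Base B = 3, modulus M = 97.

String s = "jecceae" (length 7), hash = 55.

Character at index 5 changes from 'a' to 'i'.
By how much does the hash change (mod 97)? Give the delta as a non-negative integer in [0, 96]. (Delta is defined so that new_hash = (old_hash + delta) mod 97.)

Answer: 24

Derivation:
Delta formula: (val(new) - val(old)) * B^(n-1-k) mod M
  val('i') - val('a') = 9 - 1 = 8
  B^(n-1-k) = 3^1 mod 97 = 3
  Delta = 8 * 3 mod 97 = 24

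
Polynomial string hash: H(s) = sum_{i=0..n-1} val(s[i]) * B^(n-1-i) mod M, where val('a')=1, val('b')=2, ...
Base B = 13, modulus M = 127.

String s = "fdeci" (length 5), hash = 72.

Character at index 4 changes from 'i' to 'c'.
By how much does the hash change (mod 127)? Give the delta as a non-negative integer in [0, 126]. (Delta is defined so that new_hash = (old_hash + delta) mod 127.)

Answer: 121

Derivation:
Delta formula: (val(new) - val(old)) * B^(n-1-k) mod M
  val('c') - val('i') = 3 - 9 = -6
  B^(n-1-k) = 13^0 mod 127 = 1
  Delta = -6 * 1 mod 127 = 121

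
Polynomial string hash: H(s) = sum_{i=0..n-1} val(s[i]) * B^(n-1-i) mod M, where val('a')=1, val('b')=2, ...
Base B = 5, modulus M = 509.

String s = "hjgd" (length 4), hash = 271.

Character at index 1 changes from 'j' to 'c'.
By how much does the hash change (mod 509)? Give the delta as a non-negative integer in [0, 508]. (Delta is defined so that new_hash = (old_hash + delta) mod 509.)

Answer: 334

Derivation:
Delta formula: (val(new) - val(old)) * B^(n-1-k) mod M
  val('c') - val('j') = 3 - 10 = -7
  B^(n-1-k) = 5^2 mod 509 = 25
  Delta = -7 * 25 mod 509 = 334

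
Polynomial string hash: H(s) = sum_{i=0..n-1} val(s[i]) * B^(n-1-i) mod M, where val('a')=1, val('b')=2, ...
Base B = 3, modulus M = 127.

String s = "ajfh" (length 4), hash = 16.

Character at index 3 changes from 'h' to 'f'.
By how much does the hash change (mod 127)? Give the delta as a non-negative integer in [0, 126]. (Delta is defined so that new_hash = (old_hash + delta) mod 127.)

Delta formula: (val(new) - val(old)) * B^(n-1-k) mod M
  val('f') - val('h') = 6 - 8 = -2
  B^(n-1-k) = 3^0 mod 127 = 1
  Delta = -2 * 1 mod 127 = 125

Answer: 125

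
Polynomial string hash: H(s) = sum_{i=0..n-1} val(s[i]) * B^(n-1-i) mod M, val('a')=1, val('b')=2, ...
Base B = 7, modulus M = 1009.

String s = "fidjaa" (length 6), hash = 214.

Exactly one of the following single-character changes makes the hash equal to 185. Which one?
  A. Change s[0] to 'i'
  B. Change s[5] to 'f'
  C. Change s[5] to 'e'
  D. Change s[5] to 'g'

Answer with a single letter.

Option A: s[0]='f'->'i', delta=(9-6)*7^5 mod 1009 = 980, hash=214+980 mod 1009 = 185 <-- target
Option B: s[5]='a'->'f', delta=(6-1)*7^0 mod 1009 = 5, hash=214+5 mod 1009 = 219
Option C: s[5]='a'->'e', delta=(5-1)*7^0 mod 1009 = 4, hash=214+4 mod 1009 = 218
Option D: s[5]='a'->'g', delta=(7-1)*7^0 mod 1009 = 6, hash=214+6 mod 1009 = 220

Answer: A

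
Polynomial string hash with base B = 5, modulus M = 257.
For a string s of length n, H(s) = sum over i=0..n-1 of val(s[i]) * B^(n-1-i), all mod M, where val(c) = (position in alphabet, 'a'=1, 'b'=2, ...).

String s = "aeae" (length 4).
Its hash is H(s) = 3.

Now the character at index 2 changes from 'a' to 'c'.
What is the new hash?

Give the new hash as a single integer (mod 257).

Answer: 13

Derivation:
val('a') = 1, val('c') = 3
Position k = 2, exponent = n-1-k = 1
B^1 mod M = 5^1 mod 257 = 5
Delta = (3 - 1) * 5 mod 257 = 10
New hash = (3 + 10) mod 257 = 13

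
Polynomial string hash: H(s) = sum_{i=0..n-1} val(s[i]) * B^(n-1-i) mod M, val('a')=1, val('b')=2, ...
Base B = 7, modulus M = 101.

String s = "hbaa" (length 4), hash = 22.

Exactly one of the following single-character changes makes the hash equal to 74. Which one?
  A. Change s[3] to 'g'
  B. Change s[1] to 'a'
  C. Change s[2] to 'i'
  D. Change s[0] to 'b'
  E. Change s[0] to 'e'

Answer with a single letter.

Option A: s[3]='a'->'g', delta=(7-1)*7^0 mod 101 = 6, hash=22+6 mod 101 = 28
Option B: s[1]='b'->'a', delta=(1-2)*7^2 mod 101 = 52, hash=22+52 mod 101 = 74 <-- target
Option C: s[2]='a'->'i', delta=(9-1)*7^1 mod 101 = 56, hash=22+56 mod 101 = 78
Option D: s[0]='h'->'b', delta=(2-8)*7^3 mod 101 = 63, hash=22+63 mod 101 = 85
Option E: s[0]='h'->'e', delta=(5-8)*7^3 mod 101 = 82, hash=22+82 mod 101 = 3

Answer: B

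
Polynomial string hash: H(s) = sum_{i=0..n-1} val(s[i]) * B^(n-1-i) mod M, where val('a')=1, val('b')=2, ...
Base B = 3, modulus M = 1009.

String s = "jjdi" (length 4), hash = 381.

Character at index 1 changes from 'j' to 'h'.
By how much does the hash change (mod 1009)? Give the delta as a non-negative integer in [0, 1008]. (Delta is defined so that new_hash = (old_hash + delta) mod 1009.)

Delta formula: (val(new) - val(old)) * B^(n-1-k) mod M
  val('h') - val('j') = 8 - 10 = -2
  B^(n-1-k) = 3^2 mod 1009 = 9
  Delta = -2 * 9 mod 1009 = 991

Answer: 991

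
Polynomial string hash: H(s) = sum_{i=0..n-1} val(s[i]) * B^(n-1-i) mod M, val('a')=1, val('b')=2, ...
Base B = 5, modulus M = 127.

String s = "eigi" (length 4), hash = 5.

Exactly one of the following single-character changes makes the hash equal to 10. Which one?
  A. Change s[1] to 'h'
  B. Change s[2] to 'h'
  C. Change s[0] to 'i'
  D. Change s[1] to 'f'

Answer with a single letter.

Option A: s[1]='i'->'h', delta=(8-9)*5^2 mod 127 = 102, hash=5+102 mod 127 = 107
Option B: s[2]='g'->'h', delta=(8-7)*5^1 mod 127 = 5, hash=5+5 mod 127 = 10 <-- target
Option C: s[0]='e'->'i', delta=(9-5)*5^3 mod 127 = 119, hash=5+119 mod 127 = 124
Option D: s[1]='i'->'f', delta=(6-9)*5^2 mod 127 = 52, hash=5+52 mod 127 = 57

Answer: B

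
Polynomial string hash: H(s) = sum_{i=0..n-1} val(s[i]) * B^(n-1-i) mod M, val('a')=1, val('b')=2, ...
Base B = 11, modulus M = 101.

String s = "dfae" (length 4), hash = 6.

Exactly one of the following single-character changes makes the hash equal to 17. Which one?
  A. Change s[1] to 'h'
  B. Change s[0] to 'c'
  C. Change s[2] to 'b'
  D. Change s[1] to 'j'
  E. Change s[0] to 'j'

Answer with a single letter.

Answer: C

Derivation:
Option A: s[1]='f'->'h', delta=(8-6)*11^2 mod 101 = 40, hash=6+40 mod 101 = 46
Option B: s[0]='d'->'c', delta=(3-4)*11^3 mod 101 = 83, hash=6+83 mod 101 = 89
Option C: s[2]='a'->'b', delta=(2-1)*11^1 mod 101 = 11, hash=6+11 mod 101 = 17 <-- target
Option D: s[1]='f'->'j', delta=(10-6)*11^2 mod 101 = 80, hash=6+80 mod 101 = 86
Option E: s[0]='d'->'j', delta=(10-4)*11^3 mod 101 = 7, hash=6+7 mod 101 = 13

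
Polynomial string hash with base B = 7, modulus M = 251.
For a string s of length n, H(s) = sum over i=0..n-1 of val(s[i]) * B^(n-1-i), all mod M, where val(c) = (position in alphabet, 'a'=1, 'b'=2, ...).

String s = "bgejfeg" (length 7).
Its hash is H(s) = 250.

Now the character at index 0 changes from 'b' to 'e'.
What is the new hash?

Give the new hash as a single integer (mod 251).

val('b') = 2, val('e') = 5
Position k = 0, exponent = n-1-k = 6
B^6 mod M = 7^6 mod 251 = 181
Delta = (5 - 2) * 181 mod 251 = 41
New hash = (250 + 41) mod 251 = 40

Answer: 40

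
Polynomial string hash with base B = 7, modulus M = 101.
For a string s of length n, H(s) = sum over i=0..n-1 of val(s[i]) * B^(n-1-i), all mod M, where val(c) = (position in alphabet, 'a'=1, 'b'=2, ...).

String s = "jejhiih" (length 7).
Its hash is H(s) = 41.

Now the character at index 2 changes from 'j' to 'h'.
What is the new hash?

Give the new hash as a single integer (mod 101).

Answer: 87

Derivation:
val('j') = 10, val('h') = 8
Position k = 2, exponent = n-1-k = 4
B^4 mod M = 7^4 mod 101 = 78
Delta = (8 - 10) * 78 mod 101 = 46
New hash = (41 + 46) mod 101 = 87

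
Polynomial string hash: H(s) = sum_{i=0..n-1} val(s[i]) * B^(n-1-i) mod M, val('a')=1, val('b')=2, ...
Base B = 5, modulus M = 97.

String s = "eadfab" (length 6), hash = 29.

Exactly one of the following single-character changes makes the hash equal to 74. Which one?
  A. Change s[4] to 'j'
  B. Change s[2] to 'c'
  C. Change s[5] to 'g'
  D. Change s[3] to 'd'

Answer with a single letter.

Option A: s[4]='a'->'j', delta=(10-1)*5^1 mod 97 = 45, hash=29+45 mod 97 = 74 <-- target
Option B: s[2]='d'->'c', delta=(3-4)*5^3 mod 97 = 69, hash=29+69 mod 97 = 1
Option C: s[5]='b'->'g', delta=(7-2)*5^0 mod 97 = 5, hash=29+5 mod 97 = 34
Option D: s[3]='f'->'d', delta=(4-6)*5^2 mod 97 = 47, hash=29+47 mod 97 = 76

Answer: A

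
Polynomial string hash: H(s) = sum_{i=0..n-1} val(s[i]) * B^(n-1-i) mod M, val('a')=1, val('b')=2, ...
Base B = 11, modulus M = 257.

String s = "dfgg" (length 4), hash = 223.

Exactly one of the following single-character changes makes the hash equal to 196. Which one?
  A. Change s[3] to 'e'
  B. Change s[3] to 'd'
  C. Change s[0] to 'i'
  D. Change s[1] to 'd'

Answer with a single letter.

Answer: C

Derivation:
Option A: s[3]='g'->'e', delta=(5-7)*11^0 mod 257 = 255, hash=223+255 mod 257 = 221
Option B: s[3]='g'->'d', delta=(4-7)*11^0 mod 257 = 254, hash=223+254 mod 257 = 220
Option C: s[0]='d'->'i', delta=(9-4)*11^3 mod 257 = 230, hash=223+230 mod 257 = 196 <-- target
Option D: s[1]='f'->'d', delta=(4-6)*11^2 mod 257 = 15, hash=223+15 mod 257 = 238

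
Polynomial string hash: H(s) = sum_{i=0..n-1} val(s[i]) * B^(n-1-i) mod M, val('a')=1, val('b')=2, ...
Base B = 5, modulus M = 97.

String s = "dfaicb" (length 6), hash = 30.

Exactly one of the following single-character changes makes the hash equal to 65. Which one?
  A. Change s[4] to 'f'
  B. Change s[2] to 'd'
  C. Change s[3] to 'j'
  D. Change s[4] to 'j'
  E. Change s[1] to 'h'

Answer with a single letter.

Option A: s[4]='c'->'f', delta=(6-3)*5^1 mod 97 = 15, hash=30+15 mod 97 = 45
Option B: s[2]='a'->'d', delta=(4-1)*5^3 mod 97 = 84, hash=30+84 mod 97 = 17
Option C: s[3]='i'->'j', delta=(10-9)*5^2 mod 97 = 25, hash=30+25 mod 97 = 55
Option D: s[4]='c'->'j', delta=(10-3)*5^1 mod 97 = 35, hash=30+35 mod 97 = 65 <-- target
Option E: s[1]='f'->'h', delta=(8-6)*5^4 mod 97 = 86, hash=30+86 mod 97 = 19

Answer: D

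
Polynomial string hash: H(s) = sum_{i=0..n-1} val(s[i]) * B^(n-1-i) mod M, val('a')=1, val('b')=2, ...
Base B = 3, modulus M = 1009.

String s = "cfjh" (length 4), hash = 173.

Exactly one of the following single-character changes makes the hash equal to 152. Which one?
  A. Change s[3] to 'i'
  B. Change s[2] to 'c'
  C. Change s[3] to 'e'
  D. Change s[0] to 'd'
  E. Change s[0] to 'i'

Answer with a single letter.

Option A: s[3]='h'->'i', delta=(9-8)*3^0 mod 1009 = 1, hash=173+1 mod 1009 = 174
Option B: s[2]='j'->'c', delta=(3-10)*3^1 mod 1009 = 988, hash=173+988 mod 1009 = 152 <-- target
Option C: s[3]='h'->'e', delta=(5-8)*3^0 mod 1009 = 1006, hash=173+1006 mod 1009 = 170
Option D: s[0]='c'->'d', delta=(4-3)*3^3 mod 1009 = 27, hash=173+27 mod 1009 = 200
Option E: s[0]='c'->'i', delta=(9-3)*3^3 mod 1009 = 162, hash=173+162 mod 1009 = 335

Answer: B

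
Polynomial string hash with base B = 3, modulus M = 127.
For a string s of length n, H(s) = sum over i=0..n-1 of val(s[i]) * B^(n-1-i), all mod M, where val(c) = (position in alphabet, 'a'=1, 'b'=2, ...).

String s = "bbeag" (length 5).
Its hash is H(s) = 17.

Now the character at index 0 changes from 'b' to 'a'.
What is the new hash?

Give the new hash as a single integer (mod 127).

val('b') = 2, val('a') = 1
Position k = 0, exponent = n-1-k = 4
B^4 mod M = 3^4 mod 127 = 81
Delta = (1 - 2) * 81 mod 127 = 46
New hash = (17 + 46) mod 127 = 63

Answer: 63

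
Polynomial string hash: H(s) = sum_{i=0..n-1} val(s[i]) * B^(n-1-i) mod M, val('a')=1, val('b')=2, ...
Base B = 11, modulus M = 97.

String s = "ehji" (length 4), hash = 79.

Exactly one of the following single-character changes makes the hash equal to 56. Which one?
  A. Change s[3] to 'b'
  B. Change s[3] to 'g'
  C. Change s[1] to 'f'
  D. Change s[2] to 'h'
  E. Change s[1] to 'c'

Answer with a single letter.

Answer: E

Derivation:
Option A: s[3]='i'->'b', delta=(2-9)*11^0 mod 97 = 90, hash=79+90 mod 97 = 72
Option B: s[3]='i'->'g', delta=(7-9)*11^0 mod 97 = 95, hash=79+95 mod 97 = 77
Option C: s[1]='h'->'f', delta=(6-8)*11^2 mod 97 = 49, hash=79+49 mod 97 = 31
Option D: s[2]='j'->'h', delta=(8-10)*11^1 mod 97 = 75, hash=79+75 mod 97 = 57
Option E: s[1]='h'->'c', delta=(3-8)*11^2 mod 97 = 74, hash=79+74 mod 97 = 56 <-- target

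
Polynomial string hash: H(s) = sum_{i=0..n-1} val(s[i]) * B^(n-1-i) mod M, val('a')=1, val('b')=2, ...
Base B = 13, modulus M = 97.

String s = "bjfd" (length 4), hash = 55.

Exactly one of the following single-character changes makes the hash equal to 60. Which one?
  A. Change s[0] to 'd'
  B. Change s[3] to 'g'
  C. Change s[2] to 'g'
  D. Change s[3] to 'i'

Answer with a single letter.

Answer: D

Derivation:
Option A: s[0]='b'->'d', delta=(4-2)*13^3 mod 97 = 29, hash=55+29 mod 97 = 84
Option B: s[3]='d'->'g', delta=(7-4)*13^0 mod 97 = 3, hash=55+3 mod 97 = 58
Option C: s[2]='f'->'g', delta=(7-6)*13^1 mod 97 = 13, hash=55+13 mod 97 = 68
Option D: s[3]='d'->'i', delta=(9-4)*13^0 mod 97 = 5, hash=55+5 mod 97 = 60 <-- target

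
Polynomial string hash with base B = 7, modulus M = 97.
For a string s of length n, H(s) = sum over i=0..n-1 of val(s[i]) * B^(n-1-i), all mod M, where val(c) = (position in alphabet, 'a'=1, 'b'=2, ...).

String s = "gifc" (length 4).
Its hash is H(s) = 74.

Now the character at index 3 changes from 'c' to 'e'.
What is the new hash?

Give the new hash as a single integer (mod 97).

val('c') = 3, val('e') = 5
Position k = 3, exponent = n-1-k = 0
B^0 mod M = 7^0 mod 97 = 1
Delta = (5 - 3) * 1 mod 97 = 2
New hash = (74 + 2) mod 97 = 76

Answer: 76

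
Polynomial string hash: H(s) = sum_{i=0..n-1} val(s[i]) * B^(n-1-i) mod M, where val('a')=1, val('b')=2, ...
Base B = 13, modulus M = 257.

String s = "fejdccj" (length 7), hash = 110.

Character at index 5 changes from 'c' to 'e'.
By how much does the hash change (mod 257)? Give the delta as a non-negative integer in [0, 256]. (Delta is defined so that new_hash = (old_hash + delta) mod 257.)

Delta formula: (val(new) - val(old)) * B^(n-1-k) mod M
  val('e') - val('c') = 5 - 3 = 2
  B^(n-1-k) = 13^1 mod 257 = 13
  Delta = 2 * 13 mod 257 = 26

Answer: 26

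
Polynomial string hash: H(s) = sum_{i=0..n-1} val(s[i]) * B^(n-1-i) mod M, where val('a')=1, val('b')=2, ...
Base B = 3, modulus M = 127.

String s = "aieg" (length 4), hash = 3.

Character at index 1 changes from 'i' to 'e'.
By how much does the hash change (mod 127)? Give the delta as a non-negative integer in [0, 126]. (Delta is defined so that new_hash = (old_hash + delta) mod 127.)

Delta formula: (val(new) - val(old)) * B^(n-1-k) mod M
  val('e') - val('i') = 5 - 9 = -4
  B^(n-1-k) = 3^2 mod 127 = 9
  Delta = -4 * 9 mod 127 = 91

Answer: 91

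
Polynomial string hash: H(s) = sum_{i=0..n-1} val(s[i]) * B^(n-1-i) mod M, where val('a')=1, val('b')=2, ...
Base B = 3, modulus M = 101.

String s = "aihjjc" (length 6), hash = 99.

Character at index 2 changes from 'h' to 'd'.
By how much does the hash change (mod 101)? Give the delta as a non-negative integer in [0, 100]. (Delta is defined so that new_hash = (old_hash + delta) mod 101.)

Answer: 94

Derivation:
Delta formula: (val(new) - val(old)) * B^(n-1-k) mod M
  val('d') - val('h') = 4 - 8 = -4
  B^(n-1-k) = 3^3 mod 101 = 27
  Delta = -4 * 27 mod 101 = 94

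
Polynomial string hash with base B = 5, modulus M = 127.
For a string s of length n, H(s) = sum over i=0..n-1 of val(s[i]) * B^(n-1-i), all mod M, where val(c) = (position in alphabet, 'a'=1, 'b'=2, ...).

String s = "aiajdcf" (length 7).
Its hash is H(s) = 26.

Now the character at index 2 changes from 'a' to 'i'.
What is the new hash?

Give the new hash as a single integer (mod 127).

Answer: 73

Derivation:
val('a') = 1, val('i') = 9
Position k = 2, exponent = n-1-k = 4
B^4 mod M = 5^4 mod 127 = 117
Delta = (9 - 1) * 117 mod 127 = 47
New hash = (26 + 47) mod 127 = 73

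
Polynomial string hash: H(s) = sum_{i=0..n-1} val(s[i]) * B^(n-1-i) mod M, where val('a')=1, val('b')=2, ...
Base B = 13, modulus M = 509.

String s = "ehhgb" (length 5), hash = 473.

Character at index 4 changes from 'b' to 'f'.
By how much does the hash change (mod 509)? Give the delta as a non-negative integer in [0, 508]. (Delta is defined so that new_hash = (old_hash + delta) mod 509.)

Answer: 4

Derivation:
Delta formula: (val(new) - val(old)) * B^(n-1-k) mod M
  val('f') - val('b') = 6 - 2 = 4
  B^(n-1-k) = 13^0 mod 509 = 1
  Delta = 4 * 1 mod 509 = 4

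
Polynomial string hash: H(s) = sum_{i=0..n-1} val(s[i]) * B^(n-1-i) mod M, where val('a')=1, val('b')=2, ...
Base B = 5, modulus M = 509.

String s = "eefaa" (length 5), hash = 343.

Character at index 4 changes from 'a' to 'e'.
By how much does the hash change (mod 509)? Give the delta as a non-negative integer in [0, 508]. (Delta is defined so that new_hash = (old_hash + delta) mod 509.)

Answer: 4

Derivation:
Delta formula: (val(new) - val(old)) * B^(n-1-k) mod M
  val('e') - val('a') = 5 - 1 = 4
  B^(n-1-k) = 5^0 mod 509 = 1
  Delta = 4 * 1 mod 509 = 4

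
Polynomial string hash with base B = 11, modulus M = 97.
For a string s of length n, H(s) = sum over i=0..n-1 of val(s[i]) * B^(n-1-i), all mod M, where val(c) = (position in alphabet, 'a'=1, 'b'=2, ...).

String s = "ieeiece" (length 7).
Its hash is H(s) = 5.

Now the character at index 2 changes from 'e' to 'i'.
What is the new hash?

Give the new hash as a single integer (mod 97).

Answer: 78

Derivation:
val('e') = 5, val('i') = 9
Position k = 2, exponent = n-1-k = 4
B^4 mod M = 11^4 mod 97 = 91
Delta = (9 - 5) * 91 mod 97 = 73
New hash = (5 + 73) mod 97 = 78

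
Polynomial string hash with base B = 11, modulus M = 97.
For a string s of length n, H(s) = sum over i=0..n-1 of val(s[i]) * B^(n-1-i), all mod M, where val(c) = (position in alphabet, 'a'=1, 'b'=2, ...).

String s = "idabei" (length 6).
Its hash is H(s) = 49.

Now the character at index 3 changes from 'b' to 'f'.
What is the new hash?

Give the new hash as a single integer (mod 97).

val('b') = 2, val('f') = 6
Position k = 3, exponent = n-1-k = 2
B^2 mod M = 11^2 mod 97 = 24
Delta = (6 - 2) * 24 mod 97 = 96
New hash = (49 + 96) mod 97 = 48

Answer: 48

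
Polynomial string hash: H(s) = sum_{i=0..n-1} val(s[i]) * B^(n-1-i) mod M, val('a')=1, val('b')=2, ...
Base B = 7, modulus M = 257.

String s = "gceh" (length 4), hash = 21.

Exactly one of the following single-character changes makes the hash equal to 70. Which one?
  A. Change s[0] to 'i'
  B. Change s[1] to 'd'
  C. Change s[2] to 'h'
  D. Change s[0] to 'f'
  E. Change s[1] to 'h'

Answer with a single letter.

Answer: B

Derivation:
Option A: s[0]='g'->'i', delta=(9-7)*7^3 mod 257 = 172, hash=21+172 mod 257 = 193
Option B: s[1]='c'->'d', delta=(4-3)*7^2 mod 257 = 49, hash=21+49 mod 257 = 70 <-- target
Option C: s[2]='e'->'h', delta=(8-5)*7^1 mod 257 = 21, hash=21+21 mod 257 = 42
Option D: s[0]='g'->'f', delta=(6-7)*7^3 mod 257 = 171, hash=21+171 mod 257 = 192
Option E: s[1]='c'->'h', delta=(8-3)*7^2 mod 257 = 245, hash=21+245 mod 257 = 9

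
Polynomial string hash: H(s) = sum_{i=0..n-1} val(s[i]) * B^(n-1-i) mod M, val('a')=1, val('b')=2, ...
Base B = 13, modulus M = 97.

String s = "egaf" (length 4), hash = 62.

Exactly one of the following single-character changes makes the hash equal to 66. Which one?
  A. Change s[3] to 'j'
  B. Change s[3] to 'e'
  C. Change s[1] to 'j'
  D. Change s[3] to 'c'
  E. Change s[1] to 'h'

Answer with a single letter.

Answer: A

Derivation:
Option A: s[3]='f'->'j', delta=(10-6)*13^0 mod 97 = 4, hash=62+4 mod 97 = 66 <-- target
Option B: s[3]='f'->'e', delta=(5-6)*13^0 mod 97 = 96, hash=62+96 mod 97 = 61
Option C: s[1]='g'->'j', delta=(10-7)*13^2 mod 97 = 22, hash=62+22 mod 97 = 84
Option D: s[3]='f'->'c', delta=(3-6)*13^0 mod 97 = 94, hash=62+94 mod 97 = 59
Option E: s[1]='g'->'h', delta=(8-7)*13^2 mod 97 = 72, hash=62+72 mod 97 = 37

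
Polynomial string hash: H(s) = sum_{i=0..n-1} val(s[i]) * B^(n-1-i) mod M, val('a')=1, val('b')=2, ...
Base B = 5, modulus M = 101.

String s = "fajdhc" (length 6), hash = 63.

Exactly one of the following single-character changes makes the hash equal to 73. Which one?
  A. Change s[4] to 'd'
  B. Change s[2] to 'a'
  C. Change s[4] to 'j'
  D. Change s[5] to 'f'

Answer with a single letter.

Option A: s[4]='h'->'d', delta=(4-8)*5^1 mod 101 = 81, hash=63+81 mod 101 = 43
Option B: s[2]='j'->'a', delta=(1-10)*5^3 mod 101 = 87, hash=63+87 mod 101 = 49
Option C: s[4]='h'->'j', delta=(10-8)*5^1 mod 101 = 10, hash=63+10 mod 101 = 73 <-- target
Option D: s[5]='c'->'f', delta=(6-3)*5^0 mod 101 = 3, hash=63+3 mod 101 = 66

Answer: C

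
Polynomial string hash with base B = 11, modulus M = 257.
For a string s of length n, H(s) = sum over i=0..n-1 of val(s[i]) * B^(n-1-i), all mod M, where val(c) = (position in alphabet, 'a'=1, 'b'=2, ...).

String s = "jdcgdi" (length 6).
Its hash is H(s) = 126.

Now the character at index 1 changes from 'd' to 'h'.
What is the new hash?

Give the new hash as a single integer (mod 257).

val('d') = 4, val('h') = 8
Position k = 1, exponent = n-1-k = 4
B^4 mod M = 11^4 mod 257 = 249
Delta = (8 - 4) * 249 mod 257 = 225
New hash = (126 + 225) mod 257 = 94

Answer: 94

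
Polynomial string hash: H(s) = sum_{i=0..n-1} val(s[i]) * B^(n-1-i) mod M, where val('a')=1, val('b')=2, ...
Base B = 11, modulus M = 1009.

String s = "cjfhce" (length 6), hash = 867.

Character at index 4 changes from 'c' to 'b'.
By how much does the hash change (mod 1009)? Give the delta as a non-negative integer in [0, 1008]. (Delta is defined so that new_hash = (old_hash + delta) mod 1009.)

Delta formula: (val(new) - val(old)) * B^(n-1-k) mod M
  val('b') - val('c') = 2 - 3 = -1
  B^(n-1-k) = 11^1 mod 1009 = 11
  Delta = -1 * 11 mod 1009 = 998

Answer: 998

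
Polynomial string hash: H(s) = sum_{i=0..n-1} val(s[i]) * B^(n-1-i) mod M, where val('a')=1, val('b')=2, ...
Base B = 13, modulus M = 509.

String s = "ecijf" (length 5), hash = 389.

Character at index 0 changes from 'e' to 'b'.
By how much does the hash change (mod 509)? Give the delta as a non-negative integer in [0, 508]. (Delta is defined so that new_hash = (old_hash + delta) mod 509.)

Delta formula: (val(new) - val(old)) * B^(n-1-k) mod M
  val('b') - val('e') = 2 - 5 = -3
  B^(n-1-k) = 13^4 mod 509 = 57
  Delta = -3 * 57 mod 509 = 338

Answer: 338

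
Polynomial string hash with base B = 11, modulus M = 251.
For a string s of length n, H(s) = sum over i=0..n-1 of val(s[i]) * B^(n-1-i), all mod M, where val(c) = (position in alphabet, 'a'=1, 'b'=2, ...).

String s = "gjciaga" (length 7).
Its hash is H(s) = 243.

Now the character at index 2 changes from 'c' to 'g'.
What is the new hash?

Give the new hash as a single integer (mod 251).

val('c') = 3, val('g') = 7
Position k = 2, exponent = n-1-k = 4
B^4 mod M = 11^4 mod 251 = 83
Delta = (7 - 3) * 83 mod 251 = 81
New hash = (243 + 81) mod 251 = 73

Answer: 73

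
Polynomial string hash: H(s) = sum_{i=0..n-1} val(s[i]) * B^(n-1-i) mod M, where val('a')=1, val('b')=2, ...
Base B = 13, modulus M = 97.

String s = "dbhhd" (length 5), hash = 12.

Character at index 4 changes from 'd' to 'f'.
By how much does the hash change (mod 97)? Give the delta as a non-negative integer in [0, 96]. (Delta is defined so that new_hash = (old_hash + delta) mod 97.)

Delta formula: (val(new) - val(old)) * B^(n-1-k) mod M
  val('f') - val('d') = 6 - 4 = 2
  B^(n-1-k) = 13^0 mod 97 = 1
  Delta = 2 * 1 mod 97 = 2

Answer: 2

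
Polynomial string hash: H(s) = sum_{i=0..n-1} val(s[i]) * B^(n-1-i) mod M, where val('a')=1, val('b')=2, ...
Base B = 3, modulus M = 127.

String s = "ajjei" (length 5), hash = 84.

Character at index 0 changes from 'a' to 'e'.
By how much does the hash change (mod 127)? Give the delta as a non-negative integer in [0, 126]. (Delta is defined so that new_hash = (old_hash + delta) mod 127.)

Delta formula: (val(new) - val(old)) * B^(n-1-k) mod M
  val('e') - val('a') = 5 - 1 = 4
  B^(n-1-k) = 3^4 mod 127 = 81
  Delta = 4 * 81 mod 127 = 70

Answer: 70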